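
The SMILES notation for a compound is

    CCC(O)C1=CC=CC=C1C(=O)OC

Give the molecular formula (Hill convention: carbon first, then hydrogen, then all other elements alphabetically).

C11H14O3

Walk through each heavy atom and fill implicit hydrogens from standard valence (C 4, N 3, O 2, S 2, halogen 1):
  atom 1: C, bond orders sum to 1 (valence 4) → 3 H
  atom 2: C, bond orders sum to 2 (valence 4) → 2 H
  atom 3: C, bond orders sum to 3 (valence 4) → 1 H
  atom 4: O, bond orders sum to 1 (valence 2) → 1 H
  atom 5: C, bond orders sum to 4 (valence 4) → 0 H
  atom 6: C, bond orders sum to 3 (valence 4) → 1 H
  atom 7: C, bond orders sum to 3 (valence 4) → 1 H
  atom 8: C, bond orders sum to 3 (valence 4) → 1 H
  atom 9: C, bond orders sum to 3 (valence 4) → 1 H
  atom 10: C, bond orders sum to 4 (valence 4) → 0 H
  atom 11: C, bond orders sum to 4 (valence 4) → 0 H
  atom 12: O, bond orders sum to 2 (valence 2) → 0 H
  atom 13: O, bond orders sum to 2 (valence 2) → 0 H
  atom 14: C, bond orders sum to 1 (valence 4) → 3 H
Totals → C:11, H:14, O:3.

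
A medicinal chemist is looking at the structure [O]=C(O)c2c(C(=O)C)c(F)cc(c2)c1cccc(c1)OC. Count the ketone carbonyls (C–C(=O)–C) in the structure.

1

The ketone motif appears at heavy-atom position 6 in the SMILES.
Other groups present: 1 carboxylic acid, 1 ether.
Ketone count: 1.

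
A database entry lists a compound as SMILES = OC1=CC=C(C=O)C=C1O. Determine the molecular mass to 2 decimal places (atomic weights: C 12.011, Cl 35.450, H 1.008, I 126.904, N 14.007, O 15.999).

138.12 g/mol

First, the molecular formula is C7H6O3 (counting implicit H from valence).
  C: 7 × 12.011 = 84.077
  H: 6 × 1.008 = 6.048
  O: 3 × 15.999 = 47.997
Sum: 7×12.011 + 6×1.008 + 3×15.999 = 138.122 → 138.12 g/mol.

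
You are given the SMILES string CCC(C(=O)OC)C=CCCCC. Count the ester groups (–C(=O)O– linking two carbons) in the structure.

The ester motif appears at heavy-atom position 4 in the SMILES.
Other groups present: 1 alkene.
Ester count: 1.

1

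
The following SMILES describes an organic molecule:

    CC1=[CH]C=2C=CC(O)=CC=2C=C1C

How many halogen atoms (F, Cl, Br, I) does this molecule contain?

Scan the SMILES for the halogen motif — none present.
Groups that are present: 1 hydroxyl.

0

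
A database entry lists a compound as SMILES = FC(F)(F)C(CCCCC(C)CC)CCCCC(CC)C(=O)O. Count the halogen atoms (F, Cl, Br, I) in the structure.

Halogen atoms appear at heavy-atom positions 1, 3, 4 (3×F).
Other groups present: 1 carboxylic acid.
Halogen count: 3.

3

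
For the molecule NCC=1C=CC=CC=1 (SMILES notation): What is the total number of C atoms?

Count every carbon token in the SMILES (each C, including those in ring-closure positions and inside branches).
Carbon count: 7.

7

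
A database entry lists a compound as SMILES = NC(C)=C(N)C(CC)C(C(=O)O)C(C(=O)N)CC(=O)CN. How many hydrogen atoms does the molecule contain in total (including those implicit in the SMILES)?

24

Walk through each heavy atom and fill implicit hydrogens from standard valence (C 4, N 3, O 2, S 2, halogen 1):
  atom 1: N, bond orders sum to 1 (valence 3) → 2 H
  atom 2: C, bond orders sum to 4 (valence 4) → 0 H
  atom 3: C, bond orders sum to 1 (valence 4) → 3 H
  atom 4: C, bond orders sum to 4 (valence 4) → 0 H
  atom 5: N, bond orders sum to 1 (valence 3) → 2 H
  atom 6: C, bond orders sum to 3 (valence 4) → 1 H
  atom 7: C, bond orders sum to 2 (valence 4) → 2 H
  atom 8: C, bond orders sum to 1 (valence 4) → 3 H
  atom 9: C, bond orders sum to 3 (valence 4) → 1 H
  atom 10: C, bond orders sum to 4 (valence 4) → 0 H
  atom 11: O, bond orders sum to 2 (valence 2) → 0 H
  atom 12: O, bond orders sum to 1 (valence 2) → 1 H
  atom 13: C, bond orders sum to 3 (valence 4) → 1 H
  atom 14: C, bond orders sum to 4 (valence 4) → 0 H
  atom 15: O, bond orders sum to 2 (valence 2) → 0 H
  atom 16: N, bond orders sum to 1 (valence 3) → 2 H
  atom 17: C, bond orders sum to 2 (valence 4) → 2 H
  atom 18: C, bond orders sum to 4 (valence 4) → 0 H
  atom 19: O, bond orders sum to 2 (valence 2) → 0 H
  atom 20: C, bond orders sum to 2 (valence 4) → 2 H
  atom 21: N, bond orders sum to 1 (valence 3) → 2 H
Total hydrogens: 24.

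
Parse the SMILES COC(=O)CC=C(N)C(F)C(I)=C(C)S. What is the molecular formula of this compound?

Walk through each heavy atom and fill implicit hydrogens from standard valence (C 4, N 3, O 2, S 2, halogen 1):
  atom 1: C, bond orders sum to 1 (valence 4) → 3 H
  atom 2: O, bond orders sum to 2 (valence 2) → 0 H
  atom 3: C, bond orders sum to 4 (valence 4) → 0 H
  atom 4: O, bond orders sum to 2 (valence 2) → 0 H
  atom 5: C, bond orders sum to 2 (valence 4) → 2 H
  atom 6: C, bond orders sum to 3 (valence 4) → 1 H
  atom 7: C, bond orders sum to 4 (valence 4) → 0 H
  atom 8: N, bond orders sum to 1 (valence 3) → 2 H
  atom 9: C, bond orders sum to 3 (valence 4) → 1 H
  atom 10: F (halogen, monovalent) → 0 H
  atom 11: C, bond orders sum to 4 (valence 4) → 0 H
  atom 12: I (halogen, monovalent) → 0 H
  atom 13: C, bond orders sum to 4 (valence 4) → 0 H
  atom 14: C, bond orders sum to 1 (valence 4) → 3 H
  atom 15: S, bond orders sum to 1 (valence 2) → 1 H
Totals → C:9, H:13, F:1, I:1, N:1, O:2, S:1.
In Hill order: C9H13FINO2S.

C9H13FINO2S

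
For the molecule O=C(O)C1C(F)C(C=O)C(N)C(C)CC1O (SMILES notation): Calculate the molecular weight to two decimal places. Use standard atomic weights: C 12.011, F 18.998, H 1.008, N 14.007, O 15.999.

233.24 g/mol

First, the molecular formula is C10H16FNO4 (counting implicit H from valence).
  C: 10 × 12.011 = 120.110
  F: 1 × 18.998 = 18.998
  H: 16 × 1.008 = 16.128
  N: 1 × 14.007 = 14.007
  O: 4 × 15.999 = 63.996
Sum: 10×12.011 + 1×18.998 + 16×1.008 + 1×14.007 + 4×15.999 = 233.239 → 233.24 g/mol.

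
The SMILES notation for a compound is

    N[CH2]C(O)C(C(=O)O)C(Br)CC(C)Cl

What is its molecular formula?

Walk through each heavy atom and fill implicit hydrogens from standard valence (C 4, N 3, O 2, S 2, halogen 1):
  atom 1: N, bond orders sum to 1 (valence 3) → 2 H
  atom 2: C with explicit H count 2
  atom 3: C, bond orders sum to 3 (valence 4) → 1 H
  atom 4: O, bond orders sum to 1 (valence 2) → 1 H
  atom 5: C, bond orders sum to 3 (valence 4) → 1 H
  atom 6: C, bond orders sum to 4 (valence 4) → 0 H
  atom 7: O, bond orders sum to 2 (valence 2) → 0 H
  atom 8: O, bond orders sum to 1 (valence 2) → 1 H
  atom 9: C, bond orders sum to 3 (valence 4) → 1 H
  atom 10: Br (halogen, monovalent) → 0 H
  atom 11: C, bond orders sum to 2 (valence 4) → 2 H
  atom 12: C, bond orders sum to 3 (valence 4) → 1 H
  atom 13: C, bond orders sum to 1 (valence 4) → 3 H
  atom 14: Cl (halogen, monovalent) → 0 H
Totals → C:8, H:15, Br:1, Cl:1, N:1, O:3.
In Hill order: C8H15BrClNO3.

C8H15BrClNO3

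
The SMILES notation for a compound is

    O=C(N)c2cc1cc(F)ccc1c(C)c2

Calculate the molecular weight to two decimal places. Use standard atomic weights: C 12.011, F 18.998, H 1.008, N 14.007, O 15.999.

203.22 g/mol

First, the molecular formula is C12H10FNO (counting implicit H from valence).
  C: 12 × 12.011 = 144.132
  F: 1 × 18.998 = 18.998
  H: 10 × 1.008 = 10.080
  N: 1 × 14.007 = 14.007
  O: 1 × 15.999 = 15.999
Sum: 12×12.011 + 1×18.998 + 10×1.008 + 1×14.007 + 1×15.999 = 203.216 → 203.22 g/mol.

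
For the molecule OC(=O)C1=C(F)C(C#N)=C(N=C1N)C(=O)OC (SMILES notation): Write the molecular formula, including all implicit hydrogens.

Walk through each heavy atom and fill implicit hydrogens from standard valence (C 4, N 3, O 2, S 2, halogen 1):
  atom 1: O, bond orders sum to 1 (valence 2) → 1 H
  atom 2: C, bond orders sum to 4 (valence 4) → 0 H
  atom 3: O, bond orders sum to 2 (valence 2) → 0 H
  atom 4: C, bond orders sum to 4 (valence 4) → 0 H
  atom 5: C, bond orders sum to 4 (valence 4) → 0 H
  atom 6: F (halogen, monovalent) → 0 H
  atom 7: C, bond orders sum to 4 (valence 4) → 0 H
  atom 8: C, bond orders sum to 4 (valence 4) → 0 H
  atom 9: N, bond orders sum to 3 (valence 3) → 0 H
  atom 10: C, bond orders sum to 4 (valence 4) → 0 H
  atom 11: N, bond orders sum to 3 (valence 3) → 0 H
  atom 12: C, bond orders sum to 4 (valence 4) → 0 H
  atom 13: N, bond orders sum to 1 (valence 3) → 2 H
  atom 14: C, bond orders sum to 4 (valence 4) → 0 H
  atom 15: O, bond orders sum to 2 (valence 2) → 0 H
  atom 16: O, bond orders sum to 2 (valence 2) → 0 H
  atom 17: C, bond orders sum to 1 (valence 4) → 3 H
Totals → C:9, H:6, F:1, N:3, O:4.
In Hill order: C9H6FN3O4.

C9H6FN3O4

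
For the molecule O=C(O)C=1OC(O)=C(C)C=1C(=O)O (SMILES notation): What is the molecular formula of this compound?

Walk through each heavy atom and fill implicit hydrogens from standard valence (C 4, N 3, O 2, S 2, halogen 1):
  atom 1: O, bond orders sum to 2 (valence 2) → 0 H
  atom 2: C, bond orders sum to 4 (valence 4) → 0 H
  atom 3: O, bond orders sum to 1 (valence 2) → 1 H
  atom 4: C, bond orders sum to 4 (valence 4) → 0 H
  atom 5: O, bond orders sum to 2 (valence 2) → 0 H
  atom 6: C, bond orders sum to 4 (valence 4) → 0 H
  atom 7: O, bond orders sum to 1 (valence 2) → 1 H
  atom 8: C, bond orders sum to 4 (valence 4) → 0 H
  atom 9: C, bond orders sum to 1 (valence 4) → 3 H
  atom 10: C, bond orders sum to 4 (valence 4) → 0 H
  atom 11: C, bond orders sum to 4 (valence 4) → 0 H
  atom 12: O, bond orders sum to 2 (valence 2) → 0 H
  atom 13: O, bond orders sum to 1 (valence 2) → 1 H
Totals → C:7, H:6, O:6.
In Hill order: C7H6O6.

C7H6O6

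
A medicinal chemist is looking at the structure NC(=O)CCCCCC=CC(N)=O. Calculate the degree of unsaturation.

Degree of unsaturation = (number of rings) + (number of π bonds).
Ring closures in the SMILES: 0.
π bonds: 3 double bonds (each 1 DoU) → 3 DoU from unsaturation.
Total DoU = 0 + 3 = 3.

3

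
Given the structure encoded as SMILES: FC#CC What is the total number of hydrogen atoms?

3

Walk through each heavy atom and fill implicit hydrogens from standard valence (C 4, N 3, O 2, S 2, halogen 1):
  atom 1: F (halogen, monovalent) → 0 H
  atom 2: C, bond orders sum to 4 (valence 4) → 0 H
  atom 3: C, bond orders sum to 4 (valence 4) → 0 H
  atom 4: C, bond orders sum to 1 (valence 4) → 3 H
Total hydrogens: 3.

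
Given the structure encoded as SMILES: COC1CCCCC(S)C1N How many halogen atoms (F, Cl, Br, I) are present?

Scan the SMILES for the halogen motif — none present.
Groups that are present: 1 ether, 1 primary amine, 1 thiol.

0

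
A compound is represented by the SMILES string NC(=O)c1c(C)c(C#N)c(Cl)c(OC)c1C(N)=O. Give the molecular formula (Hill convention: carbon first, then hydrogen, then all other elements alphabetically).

Walk through each heavy atom and fill implicit hydrogens from standard valence (C 4, N 3, O 2, S 2, halogen 1); for lowercase aromatic atoms, an aromatic c carries 1 H when it has two neighbours and 0 H with three, and aromatic n carries 0 H:
  atom 1: N, bond orders sum to 1 (valence 3) → 2 H
  atom 2: C, bond orders sum to 4 (valence 4) → 0 H
  atom 3: O, bond orders sum to 2 (valence 2) → 0 H
  atom 4: aromatic c, 3 neighbours → 0 H
  atom 5: aromatic c, 3 neighbours → 0 H
  atom 6: C, bond orders sum to 1 (valence 4) → 3 H
  atom 7: aromatic c, 3 neighbours → 0 H
  atom 8: C, bond orders sum to 4 (valence 4) → 0 H
  atom 9: N, bond orders sum to 3 (valence 3) → 0 H
  atom 10: aromatic c, 3 neighbours → 0 H
  atom 11: Cl (halogen, monovalent) → 0 H
  atom 12: aromatic c, 3 neighbours → 0 H
  atom 13: O, bond orders sum to 2 (valence 2) → 0 H
  atom 14: C, bond orders sum to 1 (valence 4) → 3 H
  atom 15: aromatic c, 3 neighbours → 0 H
  atom 16: C, bond orders sum to 4 (valence 4) → 0 H
  atom 17: N, bond orders sum to 1 (valence 3) → 2 H
  atom 18: O, bond orders sum to 2 (valence 2) → 0 H
Totals → C:11, H:10, Cl:1, N:3, O:3.

C11H10ClN3O3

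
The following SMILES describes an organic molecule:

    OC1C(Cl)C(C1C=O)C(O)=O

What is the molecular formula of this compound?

Walk through each heavy atom and fill implicit hydrogens from standard valence (C 4, N 3, O 2, S 2, halogen 1):
  atom 1: O, bond orders sum to 1 (valence 2) → 1 H
  atom 2: C, bond orders sum to 3 (valence 4) → 1 H
  atom 3: C, bond orders sum to 3 (valence 4) → 1 H
  atom 4: Cl (halogen, monovalent) → 0 H
  atom 5: C, bond orders sum to 3 (valence 4) → 1 H
  atom 6: C, bond orders sum to 3 (valence 4) → 1 H
  atom 7: C, bond orders sum to 3 (valence 4) → 1 H
  atom 8: O, bond orders sum to 2 (valence 2) → 0 H
  atom 9: C, bond orders sum to 4 (valence 4) → 0 H
  atom 10: O, bond orders sum to 1 (valence 2) → 1 H
  atom 11: O, bond orders sum to 2 (valence 2) → 0 H
Totals → C:6, H:7, Cl:1, O:4.
In Hill order: C6H7ClO4.

C6H7ClO4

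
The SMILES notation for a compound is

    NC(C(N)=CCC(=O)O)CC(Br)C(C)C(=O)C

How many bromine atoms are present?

Scan the SMILES for Br atoms (remember two-letter symbols like Cl and Br are single atoms).
Bromine count: 1.

1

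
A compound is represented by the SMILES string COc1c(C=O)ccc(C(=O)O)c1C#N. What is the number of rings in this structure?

1

In SMILES, each pair of matching ring-closure digits denotes one ring-closing bond; the number of such bonds equals the number of independent rings.
Ring-closure bonds here: 1.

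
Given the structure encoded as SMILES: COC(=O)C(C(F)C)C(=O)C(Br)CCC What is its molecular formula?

Walk through each heavy atom and fill implicit hydrogens from standard valence (C 4, N 3, O 2, S 2, halogen 1):
  atom 1: C, bond orders sum to 1 (valence 4) → 3 H
  atom 2: O, bond orders sum to 2 (valence 2) → 0 H
  atom 3: C, bond orders sum to 4 (valence 4) → 0 H
  atom 4: O, bond orders sum to 2 (valence 2) → 0 H
  atom 5: C, bond orders sum to 3 (valence 4) → 1 H
  atom 6: C, bond orders sum to 3 (valence 4) → 1 H
  atom 7: F (halogen, monovalent) → 0 H
  atom 8: C, bond orders sum to 1 (valence 4) → 3 H
  atom 9: C, bond orders sum to 4 (valence 4) → 0 H
  atom 10: O, bond orders sum to 2 (valence 2) → 0 H
  atom 11: C, bond orders sum to 3 (valence 4) → 1 H
  atom 12: Br (halogen, monovalent) → 0 H
  atom 13: C, bond orders sum to 2 (valence 4) → 2 H
  atom 14: C, bond orders sum to 2 (valence 4) → 2 H
  atom 15: C, bond orders sum to 1 (valence 4) → 3 H
Totals → C:10, H:16, Br:1, F:1, O:3.

C10H16BrFO3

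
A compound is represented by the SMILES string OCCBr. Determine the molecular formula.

Walk through each heavy atom and fill implicit hydrogens from standard valence (C 4, N 3, O 2, S 2, halogen 1):
  atom 1: O, bond orders sum to 1 (valence 2) → 1 H
  atom 2: C, bond orders sum to 2 (valence 4) → 2 H
  atom 3: C, bond orders sum to 2 (valence 4) → 2 H
  atom 4: Br (halogen, monovalent) → 0 H
Totals → C:2, H:5, Br:1, O:1.
In Hill order: C2H5BrO.

C2H5BrO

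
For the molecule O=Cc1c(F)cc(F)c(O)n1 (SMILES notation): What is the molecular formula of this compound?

C6H3F2NO2

Walk through each heavy atom and fill implicit hydrogens from standard valence (C 4, N 3, O 2, S 2, halogen 1); for lowercase aromatic atoms, an aromatic c carries 1 H when it has two neighbours and 0 H with three, and aromatic n carries 0 H:
  atom 1: O, bond orders sum to 2 (valence 2) → 0 H
  atom 2: C, bond orders sum to 3 (valence 4) → 1 H
  atom 3: aromatic c, 3 neighbours → 0 H
  atom 4: aromatic c, 3 neighbours → 0 H
  atom 5: F (halogen, monovalent) → 0 H
  atom 6: aromatic c, 2 neighbours → 1 H
  atom 7: aromatic c, 3 neighbours → 0 H
  atom 8: F (halogen, monovalent) → 0 H
  atom 9: aromatic c, 3 neighbours → 0 H
  atom 10: O, bond orders sum to 1 (valence 2) → 1 H
  atom 11: aromatic n, 2 neighbours → 0 H
Totals → C:6, H:3, F:2, N:1, O:2.
In Hill order: C6H3F2NO2.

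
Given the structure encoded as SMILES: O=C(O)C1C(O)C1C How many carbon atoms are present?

Count every carbon token in the SMILES (each C, including those in ring-closure positions and inside branches).
Carbon count: 5.

5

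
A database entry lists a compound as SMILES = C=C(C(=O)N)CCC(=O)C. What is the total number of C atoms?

Count every carbon token in the SMILES (each C, including those in ring-closure positions and inside branches).
Carbon count: 7.

7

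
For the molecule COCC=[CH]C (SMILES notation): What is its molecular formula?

Walk through each heavy atom and fill implicit hydrogens from standard valence (C 4, N 3, O 2, S 2, halogen 1):
  atom 1: C, bond orders sum to 1 (valence 4) → 3 H
  atom 2: O, bond orders sum to 2 (valence 2) → 0 H
  atom 3: C, bond orders sum to 2 (valence 4) → 2 H
  atom 4: C, bond orders sum to 3 (valence 4) → 1 H
  atom 5: C with explicit H count 1
  atom 6: C, bond orders sum to 1 (valence 4) → 3 H
Totals → C:5, H:10, O:1.

C5H10O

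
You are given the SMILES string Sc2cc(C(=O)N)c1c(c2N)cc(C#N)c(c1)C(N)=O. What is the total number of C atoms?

Count every carbon token in the SMILES (each C, including those in ring-closure positions and inside branches).
Carbon count: 13.

13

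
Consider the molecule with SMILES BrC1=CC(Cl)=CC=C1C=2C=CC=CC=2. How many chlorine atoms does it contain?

1

Scan the SMILES for Cl atoms (remember two-letter symbols like Cl and Br are single atoms).
Chlorine count: 1.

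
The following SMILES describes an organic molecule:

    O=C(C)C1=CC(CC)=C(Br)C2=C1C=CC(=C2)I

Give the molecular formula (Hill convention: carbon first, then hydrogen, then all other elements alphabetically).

Walk through each heavy atom and fill implicit hydrogens from standard valence (C 4, N 3, O 2, S 2, halogen 1):
  atom 1: O, bond orders sum to 2 (valence 2) → 0 H
  atom 2: C, bond orders sum to 4 (valence 4) → 0 H
  atom 3: C, bond orders sum to 1 (valence 4) → 3 H
  atom 4: C, bond orders sum to 4 (valence 4) → 0 H
  atom 5: C, bond orders sum to 3 (valence 4) → 1 H
  atom 6: C, bond orders sum to 4 (valence 4) → 0 H
  atom 7: C, bond orders sum to 2 (valence 4) → 2 H
  atom 8: C, bond orders sum to 1 (valence 4) → 3 H
  atom 9: C, bond orders sum to 4 (valence 4) → 0 H
  atom 10: Br (halogen, monovalent) → 0 H
  atom 11: C, bond orders sum to 4 (valence 4) → 0 H
  atom 12: C, bond orders sum to 4 (valence 4) → 0 H
  atom 13: C, bond orders sum to 3 (valence 4) → 1 H
  atom 14: C, bond orders sum to 3 (valence 4) → 1 H
  atom 15: C, bond orders sum to 4 (valence 4) → 0 H
  atom 16: C, bond orders sum to 3 (valence 4) → 1 H
  atom 17: I (halogen, monovalent) → 0 H
Totals → C:14, H:12, Br:1, I:1, O:1.

C14H12BrIO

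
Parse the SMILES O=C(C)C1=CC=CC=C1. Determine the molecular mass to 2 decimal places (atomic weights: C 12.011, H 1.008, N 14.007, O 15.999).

First, the molecular formula is C8H8O (counting implicit H from valence).
  C: 8 × 12.011 = 96.088
  H: 8 × 1.008 = 8.064
  O: 1 × 15.999 = 15.999
Sum: 8×12.011 + 8×1.008 + 1×15.999 = 120.151 → 120.15 g/mol.

120.15 g/mol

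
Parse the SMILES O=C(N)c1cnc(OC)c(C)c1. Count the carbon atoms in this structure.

Count every carbon token in the SMILES (each C, including those in ring-closure positions and inside branches).
Carbon count: 8.

8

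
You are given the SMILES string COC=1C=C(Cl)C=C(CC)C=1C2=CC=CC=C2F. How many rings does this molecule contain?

2

In SMILES, each pair of matching ring-closure digits denotes one ring-closing bond; the number of such bonds equals the number of independent rings.
Ring-closure bonds here: 2.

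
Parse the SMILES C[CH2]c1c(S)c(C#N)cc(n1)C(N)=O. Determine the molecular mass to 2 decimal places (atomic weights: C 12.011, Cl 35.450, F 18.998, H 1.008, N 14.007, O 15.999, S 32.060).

207.25 g/mol

First, the molecular formula is C9H9N3OS (counting implicit H from valence).
  C: 9 × 12.011 = 108.099
  H: 9 × 1.008 = 9.072
  N: 3 × 14.007 = 42.021
  O: 1 × 15.999 = 15.999
  S: 1 × 32.060 = 32.060
Sum: 9×12.011 + 9×1.008 + 3×14.007 + 1×15.999 + 1×32.060 = 207.251 → 207.25 g/mol.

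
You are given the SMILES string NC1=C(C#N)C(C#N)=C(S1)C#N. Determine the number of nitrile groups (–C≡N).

3

The nitrile motif appears at heavy-atom positions 4, 7, 11 in the SMILES.
Other groups present: 1 primary amine.
Nitrile count: 3.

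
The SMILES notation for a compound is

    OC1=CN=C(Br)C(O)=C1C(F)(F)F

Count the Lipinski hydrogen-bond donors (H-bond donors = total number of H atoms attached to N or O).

2

Donors: find every N or O and count the H atoms it carries.
  atom 1 (O): bond orders sum to 1 → 1 H
  atom 4 (N): bond orders sum to 3 → 0 H
  atom 8 (O): bond orders sum to 1 → 1 H
Lipinski HBD = 2.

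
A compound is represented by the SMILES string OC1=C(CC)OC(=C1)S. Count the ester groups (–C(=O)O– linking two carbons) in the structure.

Scan the SMILES for the ester motif — none present.
Groups that are present: 1 hydroxyl, 1 thiol.

0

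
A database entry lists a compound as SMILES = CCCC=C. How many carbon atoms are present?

5

Count every carbon token in the SMILES (each C, including those in ring-closure positions and inside branches).
Carbon count: 5.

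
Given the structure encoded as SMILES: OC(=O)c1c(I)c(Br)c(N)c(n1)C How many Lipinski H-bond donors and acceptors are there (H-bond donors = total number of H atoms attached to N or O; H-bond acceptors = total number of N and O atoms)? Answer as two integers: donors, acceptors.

Donors: find every N or O and count the H atoms it carries.
  atom 1 (O): bond orders sum to 1 → 1 H
  atom 3 (O): bond orders sum to 2 → 0 H
  atom 10 (N): bond orders sum to 1 → 2 H
  atom 12 (N): bond orders sum to 3 → 0 H
Lipinski HBD = 3.
Acceptors: N atoms = 2, O atoms = 2 → HBA = 4.

3, 4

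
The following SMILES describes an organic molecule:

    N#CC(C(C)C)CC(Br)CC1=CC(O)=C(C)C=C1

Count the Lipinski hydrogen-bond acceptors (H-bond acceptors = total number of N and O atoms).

N atoms: 1; O atoms: 1.
Lipinski HBA = 1 + 1 = 2.

2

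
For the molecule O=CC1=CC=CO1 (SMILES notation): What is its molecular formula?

C5H4O2

Walk through each heavy atom and fill implicit hydrogens from standard valence (C 4, N 3, O 2, S 2, halogen 1):
  atom 1: O, bond orders sum to 2 (valence 2) → 0 H
  atom 2: C, bond orders sum to 3 (valence 4) → 1 H
  atom 3: C, bond orders sum to 4 (valence 4) → 0 H
  atom 4: C, bond orders sum to 3 (valence 4) → 1 H
  atom 5: C, bond orders sum to 3 (valence 4) → 1 H
  atom 6: C, bond orders sum to 3 (valence 4) → 1 H
  atom 7: O, bond orders sum to 2 (valence 2) → 0 H
Totals → C:5, H:4, O:2.
In Hill order: C5H4O2.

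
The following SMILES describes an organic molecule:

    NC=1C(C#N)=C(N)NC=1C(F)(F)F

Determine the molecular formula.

Walk through each heavy atom and fill implicit hydrogens from standard valence (C 4, N 3, O 2, S 2, halogen 1):
  atom 1: N, bond orders sum to 1 (valence 3) → 2 H
  atom 2: C, bond orders sum to 4 (valence 4) → 0 H
  atom 3: C, bond orders sum to 4 (valence 4) → 0 H
  atom 4: C, bond orders sum to 4 (valence 4) → 0 H
  atom 5: N, bond orders sum to 3 (valence 3) → 0 H
  atom 6: C, bond orders sum to 4 (valence 4) → 0 H
  atom 7: N, bond orders sum to 1 (valence 3) → 2 H
  atom 8: N, bond orders sum to 2 (valence 3) → 1 H
  atom 9: C, bond orders sum to 4 (valence 4) → 0 H
  atom 10: C, bond orders sum to 4 (valence 4) → 0 H
  atom 11: F (halogen, monovalent) → 0 H
  atom 12: F (halogen, monovalent) → 0 H
  atom 13: F (halogen, monovalent) → 0 H
Totals → C:6, H:5, F:3, N:4.

C6H5F3N4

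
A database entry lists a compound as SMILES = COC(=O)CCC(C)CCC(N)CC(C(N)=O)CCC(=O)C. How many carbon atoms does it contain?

16

Count every carbon token in the SMILES (each C, including those in ring-closure positions and inside branches).
Carbon count: 16.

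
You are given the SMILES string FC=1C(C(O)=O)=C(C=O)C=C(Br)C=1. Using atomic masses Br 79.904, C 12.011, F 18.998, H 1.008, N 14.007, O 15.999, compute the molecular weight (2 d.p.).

247.02 g/mol

First, the molecular formula is C8H4BrFO3 (counting implicit H from valence).
  Br: 1 × 79.904 = 79.904
  C: 8 × 12.011 = 96.088
  F: 1 × 18.998 = 18.998
  H: 4 × 1.008 = 4.032
  O: 3 × 15.999 = 47.997
Sum: 1×79.904 + 8×12.011 + 1×18.998 + 4×1.008 + 3×15.999 = 247.019 → 247.02 g/mol.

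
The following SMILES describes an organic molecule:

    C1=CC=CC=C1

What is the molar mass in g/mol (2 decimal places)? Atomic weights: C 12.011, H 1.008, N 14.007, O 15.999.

78.11 g/mol

First, the molecular formula is C6H6 (counting implicit H from valence).
  C: 6 × 12.011 = 72.066
  H: 6 × 1.008 = 6.048
Sum: 6×12.011 + 6×1.008 = 78.114 → 78.11 g/mol.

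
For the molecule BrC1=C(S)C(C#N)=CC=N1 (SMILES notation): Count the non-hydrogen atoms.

Every atom symbol written in the SMILES (organic subset) is one heavy atom; implicit H are not written.
Heavy atoms by element → Br:1, C:6, N:2, S:1.
Total: 10.

10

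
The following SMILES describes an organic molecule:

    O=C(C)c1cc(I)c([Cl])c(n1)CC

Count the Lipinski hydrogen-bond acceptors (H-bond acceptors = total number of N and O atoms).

2

N atoms: 1; O atoms: 1.
Lipinski HBA = 1 + 1 = 2.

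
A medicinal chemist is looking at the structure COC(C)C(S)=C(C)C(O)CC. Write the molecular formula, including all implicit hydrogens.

Walk through each heavy atom and fill implicit hydrogens from standard valence (C 4, N 3, O 2, S 2, halogen 1):
  atom 1: C, bond orders sum to 1 (valence 4) → 3 H
  atom 2: O, bond orders sum to 2 (valence 2) → 0 H
  atom 3: C, bond orders sum to 3 (valence 4) → 1 H
  atom 4: C, bond orders sum to 1 (valence 4) → 3 H
  atom 5: C, bond orders sum to 4 (valence 4) → 0 H
  atom 6: S, bond orders sum to 1 (valence 2) → 1 H
  atom 7: C, bond orders sum to 4 (valence 4) → 0 H
  atom 8: C, bond orders sum to 1 (valence 4) → 3 H
  atom 9: C, bond orders sum to 3 (valence 4) → 1 H
  atom 10: O, bond orders sum to 1 (valence 2) → 1 H
  atom 11: C, bond orders sum to 2 (valence 4) → 2 H
  atom 12: C, bond orders sum to 1 (valence 4) → 3 H
Totals → C:9, H:18, O:2, S:1.
In Hill order: C9H18O2S.

C9H18O2S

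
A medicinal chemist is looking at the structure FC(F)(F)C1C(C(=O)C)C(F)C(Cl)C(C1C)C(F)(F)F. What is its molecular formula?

C11H12ClF7O

Walk through each heavy atom and fill implicit hydrogens from standard valence (C 4, N 3, O 2, S 2, halogen 1):
  atom 1: F (halogen, monovalent) → 0 H
  atom 2: C, bond orders sum to 4 (valence 4) → 0 H
  atom 3: F (halogen, monovalent) → 0 H
  atom 4: F (halogen, monovalent) → 0 H
  atom 5: C, bond orders sum to 3 (valence 4) → 1 H
  atom 6: C, bond orders sum to 3 (valence 4) → 1 H
  atom 7: C, bond orders sum to 4 (valence 4) → 0 H
  atom 8: O, bond orders sum to 2 (valence 2) → 0 H
  atom 9: C, bond orders sum to 1 (valence 4) → 3 H
  atom 10: C, bond orders sum to 3 (valence 4) → 1 H
  atom 11: F (halogen, monovalent) → 0 H
  atom 12: C, bond orders sum to 3 (valence 4) → 1 H
  atom 13: Cl (halogen, monovalent) → 0 H
  atom 14: C, bond orders sum to 3 (valence 4) → 1 H
  atom 15: C, bond orders sum to 3 (valence 4) → 1 H
  atom 16: C, bond orders sum to 1 (valence 4) → 3 H
  atom 17: C, bond orders sum to 4 (valence 4) → 0 H
  atom 18: F (halogen, monovalent) → 0 H
  atom 19: F (halogen, monovalent) → 0 H
  atom 20: F (halogen, monovalent) → 0 H
Totals → C:11, H:12, Cl:1, F:7, O:1.
In Hill order: C11H12ClF7O.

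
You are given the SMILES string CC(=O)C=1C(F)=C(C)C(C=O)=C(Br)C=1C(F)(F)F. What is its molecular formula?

Walk through each heavy atom and fill implicit hydrogens from standard valence (C 4, N 3, O 2, S 2, halogen 1):
  atom 1: C, bond orders sum to 1 (valence 4) → 3 H
  atom 2: C, bond orders sum to 4 (valence 4) → 0 H
  atom 3: O, bond orders sum to 2 (valence 2) → 0 H
  atom 4: C, bond orders sum to 4 (valence 4) → 0 H
  atom 5: C, bond orders sum to 4 (valence 4) → 0 H
  atom 6: F (halogen, monovalent) → 0 H
  atom 7: C, bond orders sum to 4 (valence 4) → 0 H
  atom 8: C, bond orders sum to 1 (valence 4) → 3 H
  atom 9: C, bond orders sum to 4 (valence 4) → 0 H
  atom 10: C, bond orders sum to 3 (valence 4) → 1 H
  atom 11: O, bond orders sum to 2 (valence 2) → 0 H
  atom 12: C, bond orders sum to 4 (valence 4) → 0 H
  atom 13: Br (halogen, monovalent) → 0 H
  atom 14: C, bond orders sum to 4 (valence 4) → 0 H
  atom 15: C, bond orders sum to 4 (valence 4) → 0 H
  atom 16: F (halogen, monovalent) → 0 H
  atom 17: F (halogen, monovalent) → 0 H
  atom 18: F (halogen, monovalent) → 0 H
Totals → C:11, H:7, Br:1, F:4, O:2.
In Hill order: C11H7BrF4O2.

C11H7BrF4O2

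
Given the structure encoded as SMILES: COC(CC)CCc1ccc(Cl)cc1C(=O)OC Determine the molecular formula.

C14H19ClO3

Walk through each heavy atom and fill implicit hydrogens from standard valence (C 4, N 3, O 2, S 2, halogen 1); for lowercase aromatic atoms, an aromatic c carries 1 H when it has two neighbours and 0 H with three, and aromatic n carries 0 H:
  atom 1: C, bond orders sum to 1 (valence 4) → 3 H
  atom 2: O, bond orders sum to 2 (valence 2) → 0 H
  atom 3: C, bond orders sum to 3 (valence 4) → 1 H
  atom 4: C, bond orders sum to 2 (valence 4) → 2 H
  atom 5: C, bond orders sum to 1 (valence 4) → 3 H
  atom 6: C, bond orders sum to 2 (valence 4) → 2 H
  atom 7: C, bond orders sum to 2 (valence 4) → 2 H
  atom 8: aromatic c, 3 neighbours → 0 H
  atom 9: aromatic c, 2 neighbours → 1 H
  atom 10: aromatic c, 2 neighbours → 1 H
  atom 11: aromatic c, 3 neighbours → 0 H
  atom 12: Cl (halogen, monovalent) → 0 H
  atom 13: aromatic c, 2 neighbours → 1 H
  atom 14: aromatic c, 3 neighbours → 0 H
  atom 15: C, bond orders sum to 4 (valence 4) → 0 H
  atom 16: O, bond orders sum to 2 (valence 2) → 0 H
  atom 17: O, bond orders sum to 2 (valence 2) → 0 H
  atom 18: C, bond orders sum to 1 (valence 4) → 3 H
Totals → C:14, H:19, Cl:1, O:3.
In Hill order: C14H19ClO3.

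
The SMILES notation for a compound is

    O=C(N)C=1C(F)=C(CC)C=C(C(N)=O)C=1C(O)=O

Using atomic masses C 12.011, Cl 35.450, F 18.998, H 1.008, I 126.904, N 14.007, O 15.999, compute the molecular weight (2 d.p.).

254.22 g/mol

First, the molecular formula is C11H11FN2O4 (counting implicit H from valence).
  C: 11 × 12.011 = 132.121
  F: 1 × 18.998 = 18.998
  H: 11 × 1.008 = 11.088
  N: 2 × 14.007 = 28.014
  O: 4 × 15.999 = 63.996
Sum: 11×12.011 + 1×18.998 + 11×1.008 + 2×14.007 + 4×15.999 = 254.217 → 254.22 g/mol.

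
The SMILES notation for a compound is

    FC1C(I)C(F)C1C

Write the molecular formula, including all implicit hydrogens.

C5H7F2I

Walk through each heavy atom and fill implicit hydrogens from standard valence (C 4, N 3, O 2, S 2, halogen 1):
  atom 1: F (halogen, monovalent) → 0 H
  atom 2: C, bond orders sum to 3 (valence 4) → 1 H
  atom 3: C, bond orders sum to 3 (valence 4) → 1 H
  atom 4: I (halogen, monovalent) → 0 H
  atom 5: C, bond orders sum to 3 (valence 4) → 1 H
  atom 6: F (halogen, monovalent) → 0 H
  atom 7: C, bond orders sum to 3 (valence 4) → 1 H
  atom 8: C, bond orders sum to 1 (valence 4) → 3 H
Totals → C:5, H:7, F:2, I:1.
In Hill order: C5H7F2I.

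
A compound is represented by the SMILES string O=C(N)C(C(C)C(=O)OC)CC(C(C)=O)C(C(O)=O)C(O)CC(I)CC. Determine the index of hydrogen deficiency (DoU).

4

Degree of unsaturation = (number of rings) + (number of π bonds).
Ring closures in the SMILES: 0.
π bonds: 4 double bonds (each 1 DoU) → 4 DoU from unsaturation.
Total DoU = 0 + 4 = 4.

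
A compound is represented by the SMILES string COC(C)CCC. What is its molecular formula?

Walk through each heavy atom and fill implicit hydrogens from standard valence (C 4, N 3, O 2, S 2, halogen 1):
  atom 1: C, bond orders sum to 1 (valence 4) → 3 H
  atom 2: O, bond orders sum to 2 (valence 2) → 0 H
  atom 3: C, bond orders sum to 3 (valence 4) → 1 H
  atom 4: C, bond orders sum to 1 (valence 4) → 3 H
  atom 5: C, bond orders sum to 2 (valence 4) → 2 H
  atom 6: C, bond orders sum to 2 (valence 4) → 2 H
  atom 7: C, bond orders sum to 1 (valence 4) → 3 H
Totals → C:6, H:14, O:1.
In Hill order: C6H14O.

C6H14O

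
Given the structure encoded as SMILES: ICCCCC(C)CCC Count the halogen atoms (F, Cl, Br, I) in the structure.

Halogen atoms appear at heavy-atom position 1 (1×I).
Halogen count: 1.

1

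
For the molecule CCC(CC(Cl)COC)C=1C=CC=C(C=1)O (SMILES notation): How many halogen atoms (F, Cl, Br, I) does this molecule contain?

1

Halogen atoms appear at heavy-atom position 6 (1×Cl).
Other groups present: 1 ether, 1 hydroxyl.
Halogen count: 1.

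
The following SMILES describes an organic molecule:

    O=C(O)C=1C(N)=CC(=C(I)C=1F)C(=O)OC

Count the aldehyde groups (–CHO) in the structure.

0

Scan the SMILES for the aldehyde motif — none present.
Groups that are present: 1 carboxylic acid, 1 ester, 1 primary amine.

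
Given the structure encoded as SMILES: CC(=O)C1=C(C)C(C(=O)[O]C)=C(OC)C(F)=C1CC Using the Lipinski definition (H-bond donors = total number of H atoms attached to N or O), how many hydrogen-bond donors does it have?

0

Donors: find every N or O and count the H atoms it carries.
  atom 3 (O): bond orders sum to 2 → 0 H
  atom 9 (O): bond orders sum to 2 → 0 H
  atom 10 (O): bond orders sum to 2 → 0 H
  atom 13 (O): bond orders sum to 2 → 0 H
Lipinski HBD = 0.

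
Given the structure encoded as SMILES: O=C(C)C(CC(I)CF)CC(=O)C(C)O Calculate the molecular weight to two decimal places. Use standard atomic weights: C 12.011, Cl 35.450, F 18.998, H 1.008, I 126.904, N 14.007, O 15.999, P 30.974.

330.14 g/mol

First, the molecular formula is C10H16FIO3 (counting implicit H from valence).
  C: 10 × 12.011 = 120.110
  F: 1 × 18.998 = 18.998
  H: 16 × 1.008 = 16.128
  I: 1 × 126.904 = 126.904
  O: 3 × 15.999 = 47.997
Sum: 10×12.011 + 1×18.998 + 16×1.008 + 1×126.904 + 3×15.999 = 330.137 → 330.14 g/mol.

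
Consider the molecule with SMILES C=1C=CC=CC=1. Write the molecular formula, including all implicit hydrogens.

C6H6

Walk through each heavy atom and fill implicit hydrogens from standard valence (C 4, N 3, O 2, S 2, halogen 1):
  atom 1: C, bond orders sum to 3 (valence 4) → 1 H
  atom 2: C, bond orders sum to 3 (valence 4) → 1 H
  atom 3: C, bond orders sum to 3 (valence 4) → 1 H
  atom 4: C, bond orders sum to 3 (valence 4) → 1 H
  atom 5: C, bond orders sum to 3 (valence 4) → 1 H
  atom 6: C, bond orders sum to 3 (valence 4) → 1 H
Totals → C:6, H:6.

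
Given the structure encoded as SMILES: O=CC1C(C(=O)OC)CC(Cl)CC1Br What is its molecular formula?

C9H12BrClO3

Walk through each heavy atom and fill implicit hydrogens from standard valence (C 4, N 3, O 2, S 2, halogen 1):
  atom 1: O, bond orders sum to 2 (valence 2) → 0 H
  atom 2: C, bond orders sum to 3 (valence 4) → 1 H
  atom 3: C, bond orders sum to 3 (valence 4) → 1 H
  atom 4: C, bond orders sum to 3 (valence 4) → 1 H
  atom 5: C, bond orders sum to 4 (valence 4) → 0 H
  atom 6: O, bond orders sum to 2 (valence 2) → 0 H
  atom 7: O, bond orders sum to 2 (valence 2) → 0 H
  atom 8: C, bond orders sum to 1 (valence 4) → 3 H
  atom 9: C, bond orders sum to 2 (valence 4) → 2 H
  atom 10: C, bond orders sum to 3 (valence 4) → 1 H
  atom 11: Cl (halogen, monovalent) → 0 H
  atom 12: C, bond orders sum to 2 (valence 4) → 2 H
  atom 13: C, bond orders sum to 3 (valence 4) → 1 H
  atom 14: Br (halogen, monovalent) → 0 H
Totals → C:9, H:12, Br:1, Cl:1, O:3.
In Hill order: C9H12BrClO3.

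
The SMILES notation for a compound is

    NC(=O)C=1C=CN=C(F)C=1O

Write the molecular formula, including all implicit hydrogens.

C6H5FN2O2

Walk through each heavy atom and fill implicit hydrogens from standard valence (C 4, N 3, O 2, S 2, halogen 1):
  atom 1: N, bond orders sum to 1 (valence 3) → 2 H
  atom 2: C, bond orders sum to 4 (valence 4) → 0 H
  atom 3: O, bond orders sum to 2 (valence 2) → 0 H
  atom 4: C, bond orders sum to 4 (valence 4) → 0 H
  atom 5: C, bond orders sum to 3 (valence 4) → 1 H
  atom 6: C, bond orders sum to 3 (valence 4) → 1 H
  atom 7: N, bond orders sum to 3 (valence 3) → 0 H
  atom 8: C, bond orders sum to 4 (valence 4) → 0 H
  atom 9: F (halogen, monovalent) → 0 H
  atom 10: C, bond orders sum to 4 (valence 4) → 0 H
  atom 11: O, bond orders sum to 1 (valence 2) → 1 H
Totals → C:6, H:5, F:1, N:2, O:2.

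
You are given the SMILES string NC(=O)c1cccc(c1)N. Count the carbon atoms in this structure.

7

Count every carbon token in the SMILES (each C, including those in ring-closure positions and inside branches).
Carbon count: 7.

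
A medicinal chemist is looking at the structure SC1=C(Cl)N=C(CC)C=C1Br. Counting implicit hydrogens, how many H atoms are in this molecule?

7

Walk through each heavy atom and fill implicit hydrogens from standard valence (C 4, N 3, O 2, S 2, halogen 1):
  atom 1: S, bond orders sum to 1 (valence 2) → 1 H
  atom 2: C, bond orders sum to 4 (valence 4) → 0 H
  atom 3: C, bond orders sum to 4 (valence 4) → 0 H
  atom 4: Cl (halogen, monovalent) → 0 H
  atom 5: N, bond orders sum to 3 (valence 3) → 0 H
  atom 6: C, bond orders sum to 4 (valence 4) → 0 H
  atom 7: C, bond orders sum to 2 (valence 4) → 2 H
  atom 8: C, bond orders sum to 1 (valence 4) → 3 H
  atom 9: C, bond orders sum to 3 (valence 4) → 1 H
  atom 10: C, bond orders sum to 4 (valence 4) → 0 H
  atom 11: Br (halogen, monovalent) → 0 H
Total hydrogens: 7.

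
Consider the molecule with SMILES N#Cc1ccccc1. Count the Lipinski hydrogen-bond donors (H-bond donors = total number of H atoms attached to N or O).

0

Donors: find every N or O and count the H atoms it carries.
  atom 1 (N): bond orders sum to 3 → 0 H
Lipinski HBD = 0.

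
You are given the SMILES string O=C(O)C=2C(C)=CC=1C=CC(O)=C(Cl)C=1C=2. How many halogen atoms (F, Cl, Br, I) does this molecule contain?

1

Halogen atoms appear at heavy-atom position 14 (1×Cl).
Other groups present: 1 carboxylic acid, 1 hydroxyl.
Halogen count: 1.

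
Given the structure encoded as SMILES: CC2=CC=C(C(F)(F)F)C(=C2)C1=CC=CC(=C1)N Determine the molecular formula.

C14H12F3N

Walk through each heavy atom and fill implicit hydrogens from standard valence (C 4, N 3, O 2, S 2, halogen 1):
  atom 1: C, bond orders sum to 1 (valence 4) → 3 H
  atom 2: C, bond orders sum to 4 (valence 4) → 0 H
  atom 3: C, bond orders sum to 3 (valence 4) → 1 H
  atom 4: C, bond orders sum to 3 (valence 4) → 1 H
  atom 5: C, bond orders sum to 4 (valence 4) → 0 H
  atom 6: C, bond orders sum to 4 (valence 4) → 0 H
  atom 7: F (halogen, monovalent) → 0 H
  atom 8: F (halogen, monovalent) → 0 H
  atom 9: F (halogen, monovalent) → 0 H
  atom 10: C, bond orders sum to 4 (valence 4) → 0 H
  atom 11: C, bond orders sum to 3 (valence 4) → 1 H
  atom 12: C, bond orders sum to 4 (valence 4) → 0 H
  atom 13: C, bond orders sum to 3 (valence 4) → 1 H
  atom 14: C, bond orders sum to 3 (valence 4) → 1 H
  atom 15: C, bond orders sum to 3 (valence 4) → 1 H
  atom 16: C, bond orders sum to 4 (valence 4) → 0 H
  atom 17: C, bond orders sum to 3 (valence 4) → 1 H
  atom 18: N, bond orders sum to 1 (valence 3) → 2 H
Totals → C:14, H:12, F:3, N:1.
In Hill order: C14H12F3N.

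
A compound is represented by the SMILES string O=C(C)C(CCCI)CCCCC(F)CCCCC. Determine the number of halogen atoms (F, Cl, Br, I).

2

Halogen atoms appear at heavy-atom positions 8, 14 (1×F, 1×I).
Other groups present: 1 ketone.
Halogen count: 2.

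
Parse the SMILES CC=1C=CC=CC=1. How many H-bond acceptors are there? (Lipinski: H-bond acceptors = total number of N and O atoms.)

0

N atoms: 0; O atoms: 0.
Lipinski HBA = 0 + 0 = 0.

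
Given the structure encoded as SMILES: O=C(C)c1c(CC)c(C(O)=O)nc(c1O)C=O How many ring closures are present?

In SMILES, each pair of matching ring-closure digits denotes one ring-closing bond; the number of such bonds equals the number of independent rings.
Ring-closure bonds here: 1.

1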